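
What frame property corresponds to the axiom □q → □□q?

Suppose □q→□□q is valid. Take Rxy, Ryz and set V(q)={w : Rxw}. Then □q at x, so □□q at x, so □q at y, so q at z, i.e. Rxz.

Transitivity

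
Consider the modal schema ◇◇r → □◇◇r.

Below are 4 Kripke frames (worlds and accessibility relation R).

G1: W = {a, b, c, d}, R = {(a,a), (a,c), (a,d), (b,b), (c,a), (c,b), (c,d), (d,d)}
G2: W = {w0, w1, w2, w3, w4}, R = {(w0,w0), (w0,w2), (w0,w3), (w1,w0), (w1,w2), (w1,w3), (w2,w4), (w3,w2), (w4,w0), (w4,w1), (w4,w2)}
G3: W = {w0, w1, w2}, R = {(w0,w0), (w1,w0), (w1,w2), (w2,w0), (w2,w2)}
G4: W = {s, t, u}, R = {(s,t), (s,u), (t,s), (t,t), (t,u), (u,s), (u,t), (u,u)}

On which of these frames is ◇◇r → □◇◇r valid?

G4

This is the axiom for a generalized confluence (Geach) condition; its first-order frame correspondent is ∀x ∀y ∀z ((xR²y ∧ xRz) → ∃w (y = w ∧ zR²w)).
G1: fails — aR²a, aRd but no w with a=w and dR²w.
G2: fails — w0R²w0, w0Rw3 but no w with w0=w and w3R²w.
G3: fails — w1R²w2, w1Rw0 but no w with w2=w and w0R²w.
G4: ✓.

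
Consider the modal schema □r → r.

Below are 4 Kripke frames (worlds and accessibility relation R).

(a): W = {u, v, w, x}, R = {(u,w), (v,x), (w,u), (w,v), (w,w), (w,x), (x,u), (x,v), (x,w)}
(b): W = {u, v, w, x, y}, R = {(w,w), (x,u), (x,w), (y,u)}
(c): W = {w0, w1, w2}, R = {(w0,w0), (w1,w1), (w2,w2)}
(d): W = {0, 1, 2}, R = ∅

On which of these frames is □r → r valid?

(c)

The schema corresponds to reflexivity: ∀x Rxx.
(a): fails — world u does not see itself.
(b): fails — world u does not see itself.
(c): ✓.
(d): fails — world 0 does not see itself.
Valid on: (c).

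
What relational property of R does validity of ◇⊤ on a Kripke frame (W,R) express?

◇⊤ holds at w iff w has a successor, so frame-validity of ◇⊤ is exactly seriality. Equivalently via □r → ◇r:
Suppose □r→◇r is valid. At any x set V(r)=W. Then □r at x, so ◇r at x, so x has a successor.

Seriality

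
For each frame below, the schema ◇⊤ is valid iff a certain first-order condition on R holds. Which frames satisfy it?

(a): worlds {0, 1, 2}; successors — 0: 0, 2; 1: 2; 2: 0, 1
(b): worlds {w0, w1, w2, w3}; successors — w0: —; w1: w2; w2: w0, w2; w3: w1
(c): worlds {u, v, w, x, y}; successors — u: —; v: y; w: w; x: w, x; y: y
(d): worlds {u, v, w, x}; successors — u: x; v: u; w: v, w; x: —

(a)

This is the axiom for seriality; its first-order frame correspondent is ∀x ∃y Rxy.
(a): holds.
(b): fails — world w0 has no successor.
(c): fails — world u has no successor.
(d): fails — world x has no successor.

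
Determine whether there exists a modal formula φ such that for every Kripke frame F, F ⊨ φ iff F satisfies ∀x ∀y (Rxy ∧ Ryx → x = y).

Modal frame validity is preserved under surjective bounded morphisms.
The 4-cycle (worlds 0,1,2,3 with 0→1→2→3→0) is antisymmetric. Sending even-indexed worlds to s and odd-indexed worlds to t is a surjective bounded morphism onto the two-world frame with s↔t, which is not antisymmetric.
So no modal formula (or set of formulas) defines exactly the antisymmetric frames.

Not definable by any modal formula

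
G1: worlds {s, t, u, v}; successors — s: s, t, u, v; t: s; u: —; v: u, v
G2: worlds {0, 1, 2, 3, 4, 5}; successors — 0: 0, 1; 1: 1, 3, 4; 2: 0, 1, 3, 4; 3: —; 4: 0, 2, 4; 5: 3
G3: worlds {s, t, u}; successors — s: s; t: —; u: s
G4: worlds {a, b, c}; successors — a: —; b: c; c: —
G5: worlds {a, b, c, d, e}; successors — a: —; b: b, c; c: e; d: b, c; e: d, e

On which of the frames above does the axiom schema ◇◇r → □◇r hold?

G3, G4

The schema corresponds to a generalized confluence (Geach) condition: ∀x ∀y ∀z ((xR²y ∧ xRz) → ∃w (y = w ∧ zRw)).
G1: fails — sR²s, sRu but no w with s=w and uRw.
G2: fails — 0R²0, 0R1 but no w with 0=w and 1Rw.
G3: satisfies the condition.
G4: satisfies the condition.
G5: fails — bR²b, bRc but no w with b=w and cRw.
Valid on: G3, G4.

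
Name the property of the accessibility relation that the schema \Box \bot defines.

□⊥ is valid iff no world has any successor (otherwise □⊥ fails at any world with one).
The converse is a direct semantic check.
Frame condition: \forall x \forall y \neg Rxy.

Emptiness of R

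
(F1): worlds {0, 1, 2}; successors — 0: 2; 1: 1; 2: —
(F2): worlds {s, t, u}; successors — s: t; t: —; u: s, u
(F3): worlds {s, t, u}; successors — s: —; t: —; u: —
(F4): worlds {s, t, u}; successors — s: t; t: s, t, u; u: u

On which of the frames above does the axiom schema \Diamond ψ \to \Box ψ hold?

This is the axiom for partial functionality; its first-order frame correspondent is \forall x \forall y \forall z (Rxy \wedge Rxz \to y = z).
(F1): satisfies the condition.
(F2): fails — u sees both s and u.
(F3): satisfies the condition.
(F4): fails — t sees both s and t.
Valid on: (F1), (F3).

(F1), (F3)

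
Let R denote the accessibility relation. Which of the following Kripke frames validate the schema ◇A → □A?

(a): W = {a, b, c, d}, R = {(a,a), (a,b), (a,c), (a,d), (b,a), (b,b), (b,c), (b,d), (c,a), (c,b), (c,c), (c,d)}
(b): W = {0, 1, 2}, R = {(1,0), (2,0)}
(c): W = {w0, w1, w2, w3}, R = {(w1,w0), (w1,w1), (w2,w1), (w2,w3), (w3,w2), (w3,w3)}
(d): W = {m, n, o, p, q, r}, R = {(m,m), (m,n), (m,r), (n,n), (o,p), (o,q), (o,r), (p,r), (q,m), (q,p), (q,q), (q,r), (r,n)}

This is the axiom for partial functionality; its first-order frame correspondent is ∀x ∀y ∀z (Rxy ∧ Rxz → y = z).
(a): fails — a sees both a and b.
(b): condition met.
(c): fails — w1 sees both w0 and w1.
(d): fails — m sees both m and n.
Valid on: (b).

(b)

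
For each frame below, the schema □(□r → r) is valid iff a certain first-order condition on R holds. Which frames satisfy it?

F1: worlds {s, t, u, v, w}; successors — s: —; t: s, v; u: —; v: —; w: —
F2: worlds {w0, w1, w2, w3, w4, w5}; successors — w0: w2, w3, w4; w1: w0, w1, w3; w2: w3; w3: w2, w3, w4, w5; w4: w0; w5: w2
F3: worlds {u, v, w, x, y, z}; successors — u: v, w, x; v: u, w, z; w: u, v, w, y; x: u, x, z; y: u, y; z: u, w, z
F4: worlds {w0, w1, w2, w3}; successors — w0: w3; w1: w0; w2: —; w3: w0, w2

The schema corresponds to shift-reflexivity: ∀x ∀y (Rxy → Ryy).
F1: fails — Rts but not Rss.
F2: fails — Rw1w0 but not Rw0w0.
F3: fails — Ruv but not Rvv.
F4: fails — Rw1w0 but not Rw0w0.
Valid on no frame.

none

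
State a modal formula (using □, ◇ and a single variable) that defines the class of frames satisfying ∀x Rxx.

□ψ → ψ

The condition is reflexivity. The T schema □ψ → ψ defines it.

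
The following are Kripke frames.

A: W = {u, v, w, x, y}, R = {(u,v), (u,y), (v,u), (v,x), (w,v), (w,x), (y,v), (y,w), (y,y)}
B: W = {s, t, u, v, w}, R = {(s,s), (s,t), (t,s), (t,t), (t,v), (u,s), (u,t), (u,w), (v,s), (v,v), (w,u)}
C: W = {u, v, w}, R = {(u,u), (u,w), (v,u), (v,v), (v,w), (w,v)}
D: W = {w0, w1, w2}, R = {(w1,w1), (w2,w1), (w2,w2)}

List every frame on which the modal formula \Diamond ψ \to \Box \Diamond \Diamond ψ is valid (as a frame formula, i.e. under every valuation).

This is the axiom for a generalized confluence (Geach) condition; its first-order frame correspondent is \forall x \forall y \forall z ((xRy \wedge xRz) \to \exists w (y = w \wedge z R^2 w)).
A: fails — vRu, vRx but no t with u=t and xR²t.
B: fails — uRw, uRs but no w* with w=w* and sR²w*.
C: holds.
D: fails — w2Rw2, w2Rw1 but no w with w2=w and w1R²w.

C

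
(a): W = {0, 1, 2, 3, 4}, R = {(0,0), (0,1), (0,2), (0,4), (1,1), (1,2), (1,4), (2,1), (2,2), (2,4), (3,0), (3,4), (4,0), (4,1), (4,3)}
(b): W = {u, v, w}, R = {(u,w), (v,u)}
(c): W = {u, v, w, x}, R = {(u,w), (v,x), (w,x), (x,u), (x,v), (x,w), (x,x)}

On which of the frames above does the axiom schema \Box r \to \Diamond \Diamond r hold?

(a)

The schema corresponds to a generalized confluence (Geach) condition: \forall x \exists w (xRw \wedge x R^2 w).
(a): holds.
(b): fails — at u but no t with uRt and uR²t.
(c): fails — at u but no t with uRt and uR²t.
Valid on: (a).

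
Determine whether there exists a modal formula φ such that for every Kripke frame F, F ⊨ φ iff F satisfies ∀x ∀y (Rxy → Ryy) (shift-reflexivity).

Yes: it is shift-reflexivity, defined by the T□ schema □(□r → r).
Suppose □(□r→r) is valid. Take Rxy and set V(r)={w : Ryw}. Then at y, □r holds; since □(□r→r) at x, □r→r at y, so r at y, i.e. Ryy.

Yes — defined by □(□r → r)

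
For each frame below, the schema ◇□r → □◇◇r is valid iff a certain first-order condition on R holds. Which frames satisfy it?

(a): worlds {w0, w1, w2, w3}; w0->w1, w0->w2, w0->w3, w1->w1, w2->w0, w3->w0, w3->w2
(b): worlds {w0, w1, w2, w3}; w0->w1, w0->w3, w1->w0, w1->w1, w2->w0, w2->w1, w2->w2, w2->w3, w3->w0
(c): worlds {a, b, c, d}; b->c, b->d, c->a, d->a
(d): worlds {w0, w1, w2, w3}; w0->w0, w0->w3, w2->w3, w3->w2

none

This is the axiom for a generalized confluence (Geach) condition; its first-order frame correspondent is ∀x ∀y ∀z ((xRy ∧ xRz) → ∃w (yRw ∧ zR²w)).
(a): fails — w0Rw2, w0Rw1 but no w with w2Rw and w1R²w.
(b): fails — w0Rw3, w0Rw3 but no w with w3Rw and w3R²w.
(c): fails — bRc, bRc but no w with cRw and cR²w.
(d): fails — w0Rw3, w0Rw3 but no w with w3Rw and w3R²w.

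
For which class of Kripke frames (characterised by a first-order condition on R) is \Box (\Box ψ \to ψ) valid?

Suppose □(□ψ→ψ) is valid. Take Rxy and set V(ψ)={w : Ryw}. Then at y, □ψ holds; since □(□ψ→ψ) at x, □ψ→ψ at y, so ψ at y, i.e. Ryy.

shift-reflexivity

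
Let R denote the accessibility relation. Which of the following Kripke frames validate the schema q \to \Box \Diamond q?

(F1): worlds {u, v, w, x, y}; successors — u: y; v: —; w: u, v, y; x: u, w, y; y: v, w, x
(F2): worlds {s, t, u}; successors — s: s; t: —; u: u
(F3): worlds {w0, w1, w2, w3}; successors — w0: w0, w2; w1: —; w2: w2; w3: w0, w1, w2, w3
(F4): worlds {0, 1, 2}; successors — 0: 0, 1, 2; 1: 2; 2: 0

The schema corresponds to symmetry: \forall x \forall y (Rxy \to Ryx).
(F1): fails — Rxw but not Rwx.
(F2): holds.
(F3): fails — Rw3w1 but not Rw1w3.
(F4): fails — R12 but not R21.
Valid on: (F2).

(F2)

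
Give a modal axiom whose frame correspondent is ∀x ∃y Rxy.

This is seriality; the standard corresponding axiom is D: □r → ◇r.

□r → ◇r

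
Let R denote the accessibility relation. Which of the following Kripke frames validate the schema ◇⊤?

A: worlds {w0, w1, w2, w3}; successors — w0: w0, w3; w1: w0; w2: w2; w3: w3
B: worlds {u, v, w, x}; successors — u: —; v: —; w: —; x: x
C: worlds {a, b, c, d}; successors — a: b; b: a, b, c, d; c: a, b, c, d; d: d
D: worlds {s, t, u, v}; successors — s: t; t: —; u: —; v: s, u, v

This is the axiom for seriality; its first-order frame correspondent is ∀x ∃y Rxy.
A: ✓.
B: fails — world u has no successor.
C: ✓.
D: fails — world t has no successor.
Valid on: A, C.

A, C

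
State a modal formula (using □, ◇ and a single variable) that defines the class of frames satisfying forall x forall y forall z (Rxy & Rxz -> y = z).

A defining formula is ◇p → □p (the CD axiom).
Suppose ◇p→□p is valid. Take Rxy, Rxz and set V(p)={y}. Then ◇p at x, so □p at x, so p at z, i.e. z=y.

◇p → □p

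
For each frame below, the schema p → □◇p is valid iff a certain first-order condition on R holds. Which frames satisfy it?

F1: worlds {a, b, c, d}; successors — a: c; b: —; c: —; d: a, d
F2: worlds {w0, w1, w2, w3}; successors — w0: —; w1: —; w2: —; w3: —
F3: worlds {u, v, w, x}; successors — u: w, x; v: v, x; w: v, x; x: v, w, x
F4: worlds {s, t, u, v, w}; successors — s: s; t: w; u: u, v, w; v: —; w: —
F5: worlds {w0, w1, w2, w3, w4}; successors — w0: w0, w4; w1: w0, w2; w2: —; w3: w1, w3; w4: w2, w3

This is the axiom for symmetry; its first-order frame correspondent is ∀x ∀y (Rxy → Ryx).
F1: fails — Rac but not Rca.
F2: holds.
F3: fails — Ruw but not Rwu.
F4: fails — Ruv but not Rvu.
F5: fails — Rw1w2 but not Rw2w1.
Valid on: F2.

F2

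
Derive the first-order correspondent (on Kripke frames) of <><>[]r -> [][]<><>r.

forall x forall y forall z ((x R^2 y & x R^2 z) -> exists w (yRw & z R^2 w))

This is a Sahlqvist (Geach-type) schema ◇^2□^1r → □^2◇^2r.
Minimal-valuation argument: fix x; take any y with xR^2y and any z with xR^2z. Set V(r) to the set of worlds R-reachable from y in exactly 1 step. Then □^1r holds at y, so the antecedent holds at x; validity forces ◇^2r at z, giving a w with zR^2w and yR^1w.
First-order correspondent: forall x forall y forall z ((x R^2 y & x R^2 z) -> exists w (yRw & z R^2 w)).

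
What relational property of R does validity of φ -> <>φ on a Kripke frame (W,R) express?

This is frame-equivalent to □φ → φ (substitute ¬φ for φ and contrapose).
Suppose □φ→φ is valid. At any x set V(φ)={w : Rxw}. Then □φ holds at x, so φ holds at x, i.e. Rxx.
The converse is a direct semantic check.
Frame condition: forall x Rxx.

reflexivity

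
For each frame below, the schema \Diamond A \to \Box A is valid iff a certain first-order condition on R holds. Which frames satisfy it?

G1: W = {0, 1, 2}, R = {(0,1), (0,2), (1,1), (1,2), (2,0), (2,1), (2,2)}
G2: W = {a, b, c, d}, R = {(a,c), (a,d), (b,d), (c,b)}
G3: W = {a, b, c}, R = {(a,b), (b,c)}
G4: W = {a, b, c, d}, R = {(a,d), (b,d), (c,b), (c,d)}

G3

The schema corresponds to partial functionality: \forall x \forall y \forall z (Rxy \wedge Rxz \to y = z).
G1: fails — 0 sees both 1 and 2.
G2: fails — a sees both c and d.
G3: holds.
G4: fails — c sees both b and d.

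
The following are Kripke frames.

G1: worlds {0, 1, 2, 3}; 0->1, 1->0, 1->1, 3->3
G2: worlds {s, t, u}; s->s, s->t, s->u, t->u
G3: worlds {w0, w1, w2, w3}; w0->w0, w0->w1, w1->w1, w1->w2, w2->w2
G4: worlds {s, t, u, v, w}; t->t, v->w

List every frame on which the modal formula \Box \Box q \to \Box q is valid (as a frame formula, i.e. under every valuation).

This is the axiom for density; its first-order frame correspondent is \forall x \forall y (Rxy \to \exists z (Rxz \wedge Rzy)).
G1: holds.
G2: fails — Rtu but no z with Rtz and Rzu.
G3: holds.
G4: fails — Rvw but no z with Rvz and Rzw.

G1, G3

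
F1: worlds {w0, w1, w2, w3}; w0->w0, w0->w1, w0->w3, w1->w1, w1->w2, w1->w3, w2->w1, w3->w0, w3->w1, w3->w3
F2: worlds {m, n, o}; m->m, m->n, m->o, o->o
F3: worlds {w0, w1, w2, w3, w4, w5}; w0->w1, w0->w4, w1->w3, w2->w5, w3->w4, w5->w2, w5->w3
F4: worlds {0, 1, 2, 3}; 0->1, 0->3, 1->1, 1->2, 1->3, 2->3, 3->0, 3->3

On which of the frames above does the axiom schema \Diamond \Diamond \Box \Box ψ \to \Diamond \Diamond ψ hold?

F1, F4

This is the axiom for a generalized confluence (Geach) condition; its first-order frame correspondent is \forall x \forall y (x R^2 y \to \exists w (y R^2 w \wedge x R^2 w)).
F1: ✓.
F2: fails — mR²n but no w with nR²w and mR²w.
F3: fails — w0R²w3 but no w with w3R²w and w0R²w.
F4: ✓.
Valid on: F1, F4.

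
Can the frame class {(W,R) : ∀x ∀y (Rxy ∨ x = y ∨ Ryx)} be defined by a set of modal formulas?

If a class were modally definable it would be closed under disjoint unions (Goldblatt–Thomason).
Take 3 disjoint single-world reflexive frames: each is trivially connected, but their disjoint union has 3 worlds with no edge between distinct components, so it is not connected.
So no modal formula (or set of formulas) defines exactly the connected frames.

Not definable by any modal formula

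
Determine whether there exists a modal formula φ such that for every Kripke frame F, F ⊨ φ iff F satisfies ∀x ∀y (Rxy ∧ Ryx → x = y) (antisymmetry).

If a class were modally definable it would be closed under surjective bounded morphisms (Goldblatt–Thomason).
The 6-cycle (worlds w0,w1,w2,w3,w4,w5 with w0→w1→w2→w3→w4→w5→w0) is antisymmetric. Sending even-indexed worlds to • and odd-indexed worlds to ∘ is a surjective bounded morphism onto the two-world frame with •↔∘, which is not antisymmetric.
Hence antisymmetry is not modally definable.

Not definable by any modal formula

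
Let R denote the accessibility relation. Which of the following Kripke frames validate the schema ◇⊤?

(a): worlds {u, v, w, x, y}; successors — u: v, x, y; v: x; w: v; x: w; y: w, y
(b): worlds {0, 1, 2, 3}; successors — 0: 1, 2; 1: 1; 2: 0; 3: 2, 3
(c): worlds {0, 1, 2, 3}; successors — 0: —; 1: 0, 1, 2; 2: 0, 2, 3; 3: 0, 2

(a), (b)

Frame correspondent (Sahlqvist): ∀x ∃y Rxy — i.e. seriality.
(a): holds.
(b): holds.
(c): fails — world 0 has no successor.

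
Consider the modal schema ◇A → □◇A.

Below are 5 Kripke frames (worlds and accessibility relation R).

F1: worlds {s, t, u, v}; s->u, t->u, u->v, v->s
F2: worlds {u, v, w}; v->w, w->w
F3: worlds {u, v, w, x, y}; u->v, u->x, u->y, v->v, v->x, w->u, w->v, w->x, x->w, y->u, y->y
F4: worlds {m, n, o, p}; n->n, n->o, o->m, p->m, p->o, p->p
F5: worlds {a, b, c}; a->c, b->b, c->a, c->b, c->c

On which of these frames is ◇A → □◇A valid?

F2

Frame correspondent (Sahlqvist): ∀x ∀y ∀z (Rxy ∧ Rxz → Ryz) — i.e. the Euclidean property.
F1: fails — Rsu and Rsu but not Ruu.
F2: satisfies the condition.
F3: fails — Ruv and Ruy but not Rvy.
F4: fails — Rno and Rnn but not Ron.
F5: fails — Rcb and Rcc but not Rbc.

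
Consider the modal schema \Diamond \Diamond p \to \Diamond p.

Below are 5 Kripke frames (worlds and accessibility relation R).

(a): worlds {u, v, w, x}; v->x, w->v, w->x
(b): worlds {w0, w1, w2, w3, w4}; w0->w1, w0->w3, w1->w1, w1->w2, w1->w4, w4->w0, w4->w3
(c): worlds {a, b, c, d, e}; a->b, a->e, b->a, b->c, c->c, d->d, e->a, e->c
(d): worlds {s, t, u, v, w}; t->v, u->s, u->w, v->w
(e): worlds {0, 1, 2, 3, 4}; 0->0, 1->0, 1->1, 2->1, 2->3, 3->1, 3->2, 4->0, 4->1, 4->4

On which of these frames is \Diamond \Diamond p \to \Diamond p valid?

Frame correspondent (Sahlqvist): \forall x \forall y \forall z (Rxy \wedge Ryz \to Rxz) — i.e. transitivity.
(a): condition met.
(b): fails — Rw4w0 and Rw0w1 but not Rw4w1.
(c): fails — Rea and Rab but not Reb.
(d): fails — Rtv and Rvw but not Rtw.
(e): fails — R32 and R23 but not R33.

(a)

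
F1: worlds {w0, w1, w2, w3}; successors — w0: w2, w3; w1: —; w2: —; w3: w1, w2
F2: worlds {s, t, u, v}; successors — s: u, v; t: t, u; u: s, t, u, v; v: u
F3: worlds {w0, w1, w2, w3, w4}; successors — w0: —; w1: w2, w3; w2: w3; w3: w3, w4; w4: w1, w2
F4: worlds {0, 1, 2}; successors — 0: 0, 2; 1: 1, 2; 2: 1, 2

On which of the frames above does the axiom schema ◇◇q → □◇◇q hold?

This is the axiom for a generalized confluence (Geach) condition; its first-order frame correspondent is ∀x ∀y ∀z ((xR²y ∧ xRz) → ∃w (y = w ∧ zR²w)).
F1: fails — w0R²w1, w0Rw2 but no w with w1=w and w2R²w.
F2: condition met.
F3: fails — w3R²w1, w3Rw4 but no w with w1=w and w4R²w.
F4: fails — 0R²0, 0R2 but no w with 0=w and 2R²w.

F2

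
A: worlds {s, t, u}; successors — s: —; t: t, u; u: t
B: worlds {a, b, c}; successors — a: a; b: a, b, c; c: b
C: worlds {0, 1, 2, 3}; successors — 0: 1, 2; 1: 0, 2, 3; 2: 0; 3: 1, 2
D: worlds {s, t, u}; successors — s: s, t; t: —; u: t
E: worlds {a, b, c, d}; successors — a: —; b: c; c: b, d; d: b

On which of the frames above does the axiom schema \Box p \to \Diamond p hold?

B, C

Frame correspondent (Sahlqvist): \forall x \exists y Rxy — i.e. seriality.
A: fails — world s has no successor.
B: ✓.
C: ✓.
D: fails — world t has no successor.
E: fails — world a has no successor.
Valid on: B, C.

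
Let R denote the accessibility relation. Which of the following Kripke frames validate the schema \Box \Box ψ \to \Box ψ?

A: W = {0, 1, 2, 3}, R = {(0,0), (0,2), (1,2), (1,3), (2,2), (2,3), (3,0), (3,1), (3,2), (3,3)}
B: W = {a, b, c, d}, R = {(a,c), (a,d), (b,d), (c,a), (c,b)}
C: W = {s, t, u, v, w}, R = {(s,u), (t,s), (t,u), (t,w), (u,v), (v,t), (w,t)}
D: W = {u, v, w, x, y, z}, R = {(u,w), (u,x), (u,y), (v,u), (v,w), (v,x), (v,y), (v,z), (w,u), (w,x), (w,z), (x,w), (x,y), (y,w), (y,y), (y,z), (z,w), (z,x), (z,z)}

The schema corresponds to density: \forall x \forall y (Rxy \to \exists z (Rxz \wedge Rzy)).
A: ✓.
B: fails — Rcb but no z with Rcz and Rzb.
C: fails — Ruv but no z with Ruz and Rzv.
D: fails — Rwu but no t with Rwt and Rtu.

A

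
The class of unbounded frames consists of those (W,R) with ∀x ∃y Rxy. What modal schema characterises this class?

□s → ◇s

A defining formula is □s → ◇s (the D axiom).
Suppose □s→◇s is valid. At any x set V(s)=W. Then □s at x, so ◇s at x, so x has a successor.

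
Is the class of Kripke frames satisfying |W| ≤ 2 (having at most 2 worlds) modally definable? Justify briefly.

Not modally definable

Modal frame validity is preserved under disjoint unions.
Any modal formula valid on each of 3 disjoint one-world frames is valid on their disjoint union (validity is preserved under disjoint unions). Each one-world frame has |W|=1≤2, but the union has |W|=3.
Hence having at most 2 worlds is not modally definable.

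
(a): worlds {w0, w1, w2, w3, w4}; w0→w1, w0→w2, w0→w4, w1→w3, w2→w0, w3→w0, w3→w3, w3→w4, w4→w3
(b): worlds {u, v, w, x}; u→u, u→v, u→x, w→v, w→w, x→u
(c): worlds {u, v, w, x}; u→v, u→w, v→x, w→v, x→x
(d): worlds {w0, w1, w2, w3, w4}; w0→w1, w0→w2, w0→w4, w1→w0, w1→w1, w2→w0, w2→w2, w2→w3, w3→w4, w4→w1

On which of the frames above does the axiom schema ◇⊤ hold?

The schema corresponds to seriality: ∀x ∃y Rxy.
(a): satisfies the condition.
(b): fails — world v has no successor.
(c): satisfies the condition.
(d): satisfies the condition.
Valid on: (a), (c), (d).

(a), (c), (d)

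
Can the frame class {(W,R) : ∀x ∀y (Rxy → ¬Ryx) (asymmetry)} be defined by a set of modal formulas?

No — not modally definable

Any modally definable frame class is closed under surjective bounded morphisms.
The 3-cycle (worlds s,t,u with s→t→u→s) is asymmetric. Mapping every world to a single reflexive point • is a surjective bounded morphism, and the reflexive point is not asymmetric (R•• but asymmetry requires ¬R••).
So no modal formula (or set of formulas) defines exactly the asymmetric frames.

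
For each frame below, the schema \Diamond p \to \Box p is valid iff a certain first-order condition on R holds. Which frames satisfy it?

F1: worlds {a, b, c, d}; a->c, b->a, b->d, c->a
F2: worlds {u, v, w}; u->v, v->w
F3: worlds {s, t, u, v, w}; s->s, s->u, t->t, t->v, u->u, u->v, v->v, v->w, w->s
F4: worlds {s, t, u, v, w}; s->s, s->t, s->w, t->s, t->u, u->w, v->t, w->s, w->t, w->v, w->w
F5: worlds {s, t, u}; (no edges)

F2, F5

This is the axiom for partial functionality; its first-order frame correspondent is \forall x \forall y \forall z (Rxy \wedge Rxz \to y = z).
F1: fails — b sees both a and d.
F2: ✓.
F3: fails — s sees both s and u.
F4: fails — s sees both s and t.
F5: ✓.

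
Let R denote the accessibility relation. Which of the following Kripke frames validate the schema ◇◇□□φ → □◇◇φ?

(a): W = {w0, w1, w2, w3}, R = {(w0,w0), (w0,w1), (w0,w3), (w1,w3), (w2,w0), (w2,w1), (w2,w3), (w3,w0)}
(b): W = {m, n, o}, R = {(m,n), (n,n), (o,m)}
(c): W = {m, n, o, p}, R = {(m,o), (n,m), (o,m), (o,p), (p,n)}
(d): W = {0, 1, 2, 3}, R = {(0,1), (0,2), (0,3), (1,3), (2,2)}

The schema corresponds to a generalized confluence (Geach) condition: ∀x ∀y ∀z ((xR²y ∧ xRz) → ∃w (yR²w ∧ zR²w)).
(a): ✓.
(b): ✓.
(c): fails — mR²m, mRo but no w with mR²w and oR²w.
(d): fails — 0R²2, 0R1 but no w with 2R²w and 1R²w.
Valid on: (a), (b).

(a), (b)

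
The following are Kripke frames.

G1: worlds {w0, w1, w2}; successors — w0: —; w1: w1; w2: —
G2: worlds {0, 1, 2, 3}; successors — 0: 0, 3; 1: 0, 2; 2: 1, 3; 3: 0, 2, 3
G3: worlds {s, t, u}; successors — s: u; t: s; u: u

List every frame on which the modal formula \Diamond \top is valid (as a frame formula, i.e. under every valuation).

The schema corresponds to seriality: \forall x \exists y Rxy.
G1: fails — world w0 has no successor.
G2: satisfies the condition.
G3: satisfies the condition.

G2, G3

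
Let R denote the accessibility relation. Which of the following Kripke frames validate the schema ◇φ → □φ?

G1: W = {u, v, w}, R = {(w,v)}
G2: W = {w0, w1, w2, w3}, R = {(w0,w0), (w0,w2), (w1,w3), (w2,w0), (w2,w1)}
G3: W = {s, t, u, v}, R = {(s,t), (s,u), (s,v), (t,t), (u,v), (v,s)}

G1

Frame correspondent (Sahlqvist): ∀x ∀y ∀z (Rxy ∧ Rxz → y = z) — i.e. partial functionality.
G1: condition met.
G2: fails — w0 sees both w0 and w2.
G3: fails — s sees both t and u.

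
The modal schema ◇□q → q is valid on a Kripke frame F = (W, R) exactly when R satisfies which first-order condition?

Symmetry

This is frame-equivalent to q → □◇q (substitute ¬q for q and contrapose).
Suppose q→□◇q is valid. Take Rxy and set V(q)={x}. Then q at x, so □◇q at x, so ◇q at y, so some z with Ryz has q; z=x, i.e. Ryx.
The converse is a direct semantic check.
Frame condition: ∀x ∀y (Rxy → Ryx).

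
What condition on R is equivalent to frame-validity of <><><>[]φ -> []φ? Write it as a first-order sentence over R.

forall x forall y forall z ((x R^3 y & xRz) -> exists w (yRw & z = w))

This is a Sahlqvist (Geach-type) schema ◇^3□^1φ → □^1◇^0φ.
Minimal-valuation argument: fix x; take any y with xR^3y and any z with xR^1z. Set V(φ) to the set of worlds R-reachable from y in exactly 1 step. Then □^1φ holds at y, so the antecedent holds at x; validity forces ◇^0φ at z, giving a w with zR^0w and yR^1w.
First-order correspondent: forall x forall y forall z ((x R^3 y & xRz) -> exists w (yRw & z = w)).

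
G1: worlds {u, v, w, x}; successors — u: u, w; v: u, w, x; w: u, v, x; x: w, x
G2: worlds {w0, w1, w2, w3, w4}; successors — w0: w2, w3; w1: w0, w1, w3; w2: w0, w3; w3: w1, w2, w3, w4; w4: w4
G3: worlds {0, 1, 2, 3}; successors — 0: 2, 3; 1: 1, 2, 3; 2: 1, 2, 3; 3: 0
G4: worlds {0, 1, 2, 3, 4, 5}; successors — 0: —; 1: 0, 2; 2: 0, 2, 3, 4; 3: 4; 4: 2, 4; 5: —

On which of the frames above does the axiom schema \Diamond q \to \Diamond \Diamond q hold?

This is the axiom for a generalized confluence (Geach) condition; its first-order frame correspondent is \forall x \forall y (xRy \to \exists w (y = w \wedge x R^2 w)).
G1: fails — wRv but no t with v=t and wR²t.
G2: fails — w2Rw0 but no w with w0=w and w2R²w.
G3: fails — 3R0 but no w with 0=w and 3R²w.
G4: holds.

G4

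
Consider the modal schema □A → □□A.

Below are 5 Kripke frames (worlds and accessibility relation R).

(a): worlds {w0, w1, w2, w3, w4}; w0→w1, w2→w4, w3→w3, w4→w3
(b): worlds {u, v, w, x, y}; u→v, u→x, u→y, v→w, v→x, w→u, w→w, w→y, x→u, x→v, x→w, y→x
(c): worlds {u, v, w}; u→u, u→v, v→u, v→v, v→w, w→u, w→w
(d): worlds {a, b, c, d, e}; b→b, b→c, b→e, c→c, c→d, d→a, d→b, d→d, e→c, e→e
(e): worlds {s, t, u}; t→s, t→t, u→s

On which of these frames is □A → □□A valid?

This is the axiom for transitivity; its first-order frame correspondent is ∀x ∀y ∀z (Rxy ∧ Ryz → Rxz).
(a): fails — Rw2w4 and Rw4w3 but not Rw2w3.
(b): fails — Ruv and Rvw but not Ruw.
(c): fails — Ruv and Rvw but not Ruw.
(d): fails — Rbc and Rcd but not Rbd.
(e): satisfies the condition.
Valid on: (e).

(e)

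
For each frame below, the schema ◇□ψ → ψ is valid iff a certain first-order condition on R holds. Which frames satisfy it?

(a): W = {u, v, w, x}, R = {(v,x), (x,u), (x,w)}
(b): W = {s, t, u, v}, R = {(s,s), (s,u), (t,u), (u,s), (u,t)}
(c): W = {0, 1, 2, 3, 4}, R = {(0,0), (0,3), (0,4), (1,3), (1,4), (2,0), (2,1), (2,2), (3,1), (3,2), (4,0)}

(b)

This is the axiom for symmetry; its first-order frame correspondent is ∀x ∀y (Rxy → Ryx).
(a): fails — Rxu but not Rux.
(b): satisfies the condition.
(c): fails — R32 but not R23.
Valid on: (b).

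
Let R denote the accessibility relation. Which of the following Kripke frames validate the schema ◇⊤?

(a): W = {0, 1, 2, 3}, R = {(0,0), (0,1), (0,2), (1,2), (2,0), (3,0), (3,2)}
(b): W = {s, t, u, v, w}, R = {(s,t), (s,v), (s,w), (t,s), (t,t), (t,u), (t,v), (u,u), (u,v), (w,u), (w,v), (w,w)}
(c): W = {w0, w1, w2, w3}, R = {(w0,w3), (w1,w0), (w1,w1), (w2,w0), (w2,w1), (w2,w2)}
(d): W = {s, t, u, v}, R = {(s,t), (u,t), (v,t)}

(a)

The schema corresponds to seriality: ∀x ∃y Rxy.
(a): satisfies the condition.
(b): fails — world v has no successor.
(c): fails — world w3 has no successor.
(d): fails — world t has no successor.
Valid on: (a).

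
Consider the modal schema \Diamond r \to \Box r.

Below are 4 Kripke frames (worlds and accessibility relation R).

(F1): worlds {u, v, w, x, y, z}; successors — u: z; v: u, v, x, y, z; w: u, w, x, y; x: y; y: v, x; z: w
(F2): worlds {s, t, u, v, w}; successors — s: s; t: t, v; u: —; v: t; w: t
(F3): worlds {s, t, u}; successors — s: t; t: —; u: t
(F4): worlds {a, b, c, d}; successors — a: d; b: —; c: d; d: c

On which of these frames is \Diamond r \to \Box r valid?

(F3), (F4)

The schema corresponds to partial functionality: \forall x \forall y \forall z (Rxy \wedge Rxz \to y = z).
(F1): fails — v sees both u and v.
(F2): fails — t sees both t and v.
(F3): condition met.
(F4): condition met.
Valid on: (F3), (F4).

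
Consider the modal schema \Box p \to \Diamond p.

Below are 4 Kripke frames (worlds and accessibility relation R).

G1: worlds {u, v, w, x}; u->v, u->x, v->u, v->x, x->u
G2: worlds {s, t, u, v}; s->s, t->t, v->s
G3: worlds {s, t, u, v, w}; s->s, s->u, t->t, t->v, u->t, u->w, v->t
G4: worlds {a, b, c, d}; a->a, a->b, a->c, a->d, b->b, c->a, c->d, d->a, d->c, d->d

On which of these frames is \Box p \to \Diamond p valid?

G4

The schema corresponds to seriality: \forall x \exists y Rxy.
G1: fails — world w has no successor.
G2: fails — world u has no successor.
G3: fails — world w has no successor.
G4: holds.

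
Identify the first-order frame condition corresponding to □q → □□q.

This is the 4 axiom.
It corresponds to transitivity: ∀x ∀y ∀z (Rxy ∧ Ryz → Rxz).

transitivity: ∀x ∀y ∀z (Rxy ∧ Ryz → Rxz)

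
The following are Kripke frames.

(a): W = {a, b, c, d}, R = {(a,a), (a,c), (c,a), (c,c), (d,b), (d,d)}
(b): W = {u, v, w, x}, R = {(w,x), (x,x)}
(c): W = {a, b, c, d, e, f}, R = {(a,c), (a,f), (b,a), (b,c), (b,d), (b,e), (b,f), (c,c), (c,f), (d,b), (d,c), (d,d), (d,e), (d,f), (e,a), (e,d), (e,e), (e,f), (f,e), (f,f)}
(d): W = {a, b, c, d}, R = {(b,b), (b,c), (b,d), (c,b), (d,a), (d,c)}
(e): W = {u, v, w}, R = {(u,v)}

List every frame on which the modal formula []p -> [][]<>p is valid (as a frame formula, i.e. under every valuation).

(b), (c), (e)

The schema corresponds to a generalized confluence (Geach) condition: forall x forall z (x R^2 z -> exists w (xRw & zRw)).
(a): fails — dR²b but no w with dRw and bRw.
(b): holds.
(c): holds.
(d): fails — bR²a but no w with bRw and aRw.
(e): holds.
Valid on: (b), (c), (e).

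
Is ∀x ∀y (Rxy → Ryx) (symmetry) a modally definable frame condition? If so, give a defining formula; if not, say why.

This is a Sahlqvist condition; the B axiom q → □◇q defines it.
Suppose q→□◇q is valid. Take Rxy and set V(q)={x}. Then q at x, so □◇q at x, so ◇q at y, so some z with Ryz has q; z=x, i.e. Ryx.

Definable; q → □◇q defines it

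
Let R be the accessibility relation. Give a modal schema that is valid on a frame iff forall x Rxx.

□ψ → ψ

This is reflexivity; the standard corresponding axiom is T: □ψ → ψ.
Suppose □ψ→ψ is valid. At any x set V(ψ)={w : Rxw}. Then □ψ holds at x, so ψ holds at x, i.e. Rxx.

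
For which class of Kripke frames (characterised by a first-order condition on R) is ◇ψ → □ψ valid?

This schema is the CD axiom.
It corresponds to partial functionality: ∀x ∀y ∀z (Rxy ∧ Rxz → y = z).

partial functionality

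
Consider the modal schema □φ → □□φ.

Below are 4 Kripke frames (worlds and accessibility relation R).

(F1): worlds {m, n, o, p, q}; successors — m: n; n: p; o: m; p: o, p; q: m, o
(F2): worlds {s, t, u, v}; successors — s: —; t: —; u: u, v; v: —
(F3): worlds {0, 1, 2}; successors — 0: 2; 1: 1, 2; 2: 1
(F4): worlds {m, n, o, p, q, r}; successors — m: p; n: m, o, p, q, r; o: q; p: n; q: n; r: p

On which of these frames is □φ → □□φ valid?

(F2)

Frame correspondent (Sahlqvist): ∀x ∀y ∀z (Rxy ∧ Ryz → Rxz) — i.e. transitivity.
(F1): fails — Rom and Rmn but not Ron.
(F2): holds.
(F3): fails — R21 and R12 but not R22.
(F4): fails — Rpn and Rnr but not Rpr.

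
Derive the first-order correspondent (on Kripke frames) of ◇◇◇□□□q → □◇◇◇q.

∀x ∀y ∀z ((xR³y ∧ xRz) → ∃w (yR³w ∧ zR³w))

This is a Sahlqvist (Geach-type) schema ◇^3□^3q → □^1◇^3q.
Minimal-valuation argument: fix x; take any y with xR^3y and any z with xR^1z. Set V(q) to the set of worlds R-reachable from y in exactly 3 steps. Then □^3q holds at y, so the antecedent holds at x; validity forces ◇^3q at z, giving a w with zR^3w and yR^3w.
First-order correspondent: ∀x ∀y ∀z ((xR³y ∧ xRz) → ∃w (yR³w ∧ zR³w)).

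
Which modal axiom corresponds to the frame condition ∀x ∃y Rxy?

□s → ◇s

The condition is seriality. The D schema □s → ◇s defines it.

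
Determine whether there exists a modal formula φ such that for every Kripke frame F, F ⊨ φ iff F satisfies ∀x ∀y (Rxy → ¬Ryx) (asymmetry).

Any modally definable frame class is closed under surjective bounded morphisms.
The 4-cycle (worlds 0,1,2,3 with 0→1→2→3→0) is asymmetric. Mapping every world to a single reflexive point • is a surjective bounded morphism, and the reflexive point is not asymmetric (R•• but asymmetry requires ¬R••).
Hence asymmetry is not modally definable.

No — not modally definable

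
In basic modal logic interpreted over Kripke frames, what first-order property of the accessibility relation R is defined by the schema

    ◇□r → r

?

This is frame-equivalent to r → □◇r (substitute ¬r for r and contrapose).
Suppose r→□◇r is valid. Take Rxy and set V(r)={x}. Then r at x, so □◇r at x, so ◇r at y, so some z with Ryz has r; z=x, i.e. Ryx.

symmetry: ∀x ∀y (Rxy → Ryx)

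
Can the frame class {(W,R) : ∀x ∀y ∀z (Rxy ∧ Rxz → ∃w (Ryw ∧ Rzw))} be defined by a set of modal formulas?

Definable; ◇□p → □◇p defines it

Yes: it is convergence, defined by the .2 schema ◇□p → □◇p.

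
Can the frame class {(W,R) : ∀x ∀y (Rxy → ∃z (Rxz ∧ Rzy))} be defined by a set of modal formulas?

Yes — defined by □□r → □r

Yes: it is density, defined by the C4 schema □□r → □r.
Suppose □□r→□r is valid. Take Rxy and set V(r)={w : xR²w}. Then □□r at x, so □r at x, so r at y, i.e. ∃z(Rxz∧Rzy).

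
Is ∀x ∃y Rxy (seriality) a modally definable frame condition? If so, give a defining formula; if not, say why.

Yes — defined by □p → ◇p

This is a Sahlqvist condition; the D axiom □p → ◇p defines it.
Suppose □p→◇p is valid. At any x set V(p)=W. Then □p at x, so ◇p at x, so x has a successor.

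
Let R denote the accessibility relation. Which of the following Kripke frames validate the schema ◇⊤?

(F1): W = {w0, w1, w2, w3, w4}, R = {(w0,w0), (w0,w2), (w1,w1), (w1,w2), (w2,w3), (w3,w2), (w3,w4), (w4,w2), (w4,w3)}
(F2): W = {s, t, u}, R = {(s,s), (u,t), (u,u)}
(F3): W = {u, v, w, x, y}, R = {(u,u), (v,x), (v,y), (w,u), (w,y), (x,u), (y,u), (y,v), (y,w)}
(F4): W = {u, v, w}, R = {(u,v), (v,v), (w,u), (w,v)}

This is the axiom for seriality; its first-order frame correspondent is ∀x ∃y Rxy.
(F1): satisfies the condition.
(F2): fails — world t has no successor.
(F3): satisfies the condition.
(F4): satisfies the condition.
Valid on: (F1), (F3), (F4).

(F1), (F3), (F4)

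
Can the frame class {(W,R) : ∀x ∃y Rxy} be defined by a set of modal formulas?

The condition is seriality. A defining modal formula is □q → ◇q.
Suppose □q→◇q is valid. At any x set V(q)=W. Then □q at x, so ◇q at x, so x has a successor.

Definable; □q → ◇q defines it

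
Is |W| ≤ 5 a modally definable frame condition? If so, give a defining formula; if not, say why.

If a class were modally definable it would be closed under disjoint unions (Goldblatt–Thomason).
Any modal formula valid on each of 6 disjoint one-world frames is valid on their disjoint union (validity is preserved under disjoint unions). Each one-world frame has |W|=1≤5, but the union has |W|=6.
So the class is not modally definable.

No — not modally definable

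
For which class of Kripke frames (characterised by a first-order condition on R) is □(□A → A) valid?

Suppose □(□A→A) is valid. Take Rxy and set V(A)={w : Ryw}. Then at y, □A holds; since □(□A→A) at x, □A→A at y, so A at y, i.e. Ryy.
Conversely, on a frame with shift-reflexivity the schema holds at every world under every valuation.
So the correspondent is shift-reflexivity.

shift-reflexivity: ∀x ∀y (Rxy → Ryy)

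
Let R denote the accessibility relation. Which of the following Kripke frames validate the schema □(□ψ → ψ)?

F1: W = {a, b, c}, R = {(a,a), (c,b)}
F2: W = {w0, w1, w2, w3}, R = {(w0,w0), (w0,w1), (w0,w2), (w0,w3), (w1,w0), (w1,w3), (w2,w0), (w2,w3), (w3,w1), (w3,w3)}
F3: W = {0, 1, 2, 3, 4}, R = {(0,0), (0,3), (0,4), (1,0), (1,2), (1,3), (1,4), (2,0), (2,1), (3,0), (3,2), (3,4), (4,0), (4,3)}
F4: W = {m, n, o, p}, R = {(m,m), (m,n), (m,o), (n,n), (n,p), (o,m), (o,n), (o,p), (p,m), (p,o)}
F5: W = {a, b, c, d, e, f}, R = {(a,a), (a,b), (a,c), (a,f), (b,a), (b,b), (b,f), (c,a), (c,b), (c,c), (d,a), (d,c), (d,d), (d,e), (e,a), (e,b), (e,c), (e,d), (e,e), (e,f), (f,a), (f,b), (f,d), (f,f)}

This is the axiom for shift-reflexivity; its first-order frame correspondent is ∀x ∀y (Rxy → Ryy).
F1: fails — Rcb but not Rbb.
F2: fails — Rw3w1 but not Rw1w1.
F3: fails — R34 but not R44.
F4: fails — Rop but not Rpp.
F5: satisfies the condition.

F5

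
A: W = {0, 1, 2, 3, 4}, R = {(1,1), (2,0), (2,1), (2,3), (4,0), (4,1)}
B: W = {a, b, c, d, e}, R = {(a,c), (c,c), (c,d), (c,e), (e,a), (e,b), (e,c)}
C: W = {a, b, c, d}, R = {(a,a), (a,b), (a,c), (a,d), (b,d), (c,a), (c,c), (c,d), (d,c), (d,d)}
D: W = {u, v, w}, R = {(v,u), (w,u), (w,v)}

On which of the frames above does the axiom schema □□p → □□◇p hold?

Frame correspondent (Sahlqvist): ∀x ∀z (xR²z → ∃w (xR²w ∧ zRw)) — i.e. a generalized confluence (Geach) condition.
A: condition met.
B: fails — aR²d but no w with aR²w and dRw.
C: condition met.
D: fails — wR²u but no t with wR²t and uRt.
Valid on: A, C.

A, C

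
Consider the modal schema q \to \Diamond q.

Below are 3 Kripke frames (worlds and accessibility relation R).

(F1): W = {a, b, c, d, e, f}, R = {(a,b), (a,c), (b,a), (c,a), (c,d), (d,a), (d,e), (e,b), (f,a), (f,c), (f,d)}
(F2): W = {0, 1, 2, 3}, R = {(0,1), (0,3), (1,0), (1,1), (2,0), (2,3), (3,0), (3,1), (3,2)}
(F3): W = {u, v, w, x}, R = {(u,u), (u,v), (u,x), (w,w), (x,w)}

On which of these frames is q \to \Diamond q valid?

Frame correspondent (Sahlqvist): \forall x Rxx — i.e. reflexivity.
(F1): fails — world a does not see itself.
(F2): fails — world 0 does not see itself.
(F3): fails — world v does not see itself.

none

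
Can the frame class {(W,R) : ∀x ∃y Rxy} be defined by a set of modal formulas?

Yes — defined by □r → ◇r

The condition is seriality. A defining modal formula is □r → ◇r.
Suppose □r→◇r is valid. At any x set V(r)=W. Then □r at x, so ◇r at x, so x has a successor.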